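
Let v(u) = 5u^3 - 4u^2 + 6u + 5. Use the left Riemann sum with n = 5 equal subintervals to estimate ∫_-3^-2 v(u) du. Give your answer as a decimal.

-128.96

Δu = (-2 − (-3))/5 = 0.2.
Left endpoints: -3, -2.8, -2.6, -2.4, -2.2.
v(-3) = -184, v(-2.8) = -152.92, v(-2.6) = -125.52, v(-2.4) = -101.56, v(-2.2) = -80.8.
Sum = Δu · [v(-3) + v(-2.8) + v(-2.6) + v(-2.4) + v(-2.2)].
Sum = -128.96.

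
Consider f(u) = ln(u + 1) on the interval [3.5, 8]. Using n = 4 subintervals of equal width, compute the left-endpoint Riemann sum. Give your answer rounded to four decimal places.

Δu = (8 − 3.5)/4 = 1.125.
Left endpoints: 3.5, 4.625, 5.75, 6.875.
f(3.5) ≈ 1.5041, f(4.625) ≈ 1.7272, f(5.75) ≈ 1.9095, f(6.875) ≈ 2.0637.
Sum = Δu · [f(3.5) + f(4.625) + f(5.75) + f(6.875)].
Sum ≈ 8.1051.

8.1051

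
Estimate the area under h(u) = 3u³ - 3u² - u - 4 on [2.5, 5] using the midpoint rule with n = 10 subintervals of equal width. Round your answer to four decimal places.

310.3027

Δu = (5 − 2.5)/10 = 0.25.
Midpoints: 2.625, 2.875, 3.125, 3.375, 3.625, 3.875, 4.125, 4.375, 4.625, 4.875.
h(2.625) = 13807/512, h(2.875) = 20285/512, h(3.125) = 28227/512, h(3.375) = 37777/512, h(3.625) = 49079/512, h(3.875) = 62277/512, h(4.125) = 77515/512, h(4.375) = 94937/512, h(4.625) = 114687/512, h(4.875) = 136909/512.
Sum = Δu · [h(2.625) + h(2.875) + h(3.125) + ...].
Sum ≈ 310.3027.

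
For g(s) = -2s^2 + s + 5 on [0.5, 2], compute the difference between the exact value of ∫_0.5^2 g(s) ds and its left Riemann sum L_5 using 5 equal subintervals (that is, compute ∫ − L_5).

-0.855

Exact integral: ∫_0.5^2 g(s) ds = 4.125.
L_5 = 4.98.
Error = 4.125 − 4.98 = -0.855.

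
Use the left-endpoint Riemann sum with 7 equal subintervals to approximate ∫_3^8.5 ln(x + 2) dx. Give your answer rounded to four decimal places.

10.8454

Δx = (8.5 − 3)/7 = 11/14.
Left endpoints: 3, 53/14, 32/7, 75/14, 43/7, 97/14, 54/7.
f(3) ≈ 1.6094, f(53/14) ≈ 1.7554, f(32/7) ≈ 1.8827, f(75/14) ≈ 1.9957, f(43/7) ≈ 2.0971, f(97/14) ≈ 2.1893, f(54/7) ≈ 2.2736.
Sum = Δx · [f(3) + f(53/14) + f(32/7) + ...].
Sum ≈ 10.8454.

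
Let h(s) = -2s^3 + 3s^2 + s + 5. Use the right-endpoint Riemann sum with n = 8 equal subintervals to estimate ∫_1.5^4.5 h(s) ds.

Δs = (4.5 − 1.5)/8 = 0.375.
Right endpoints: 1.875, 2.25, 2.625, 3, 3.375, 3.75, 4.125, 4.5.
h(1.875) = 4.23828125, h(2.25) = -0.34375, h(2.625) = -7.87890625, h(3) = -19, h(3.375) = -34.33984375, h(3.75) = -54.53125, h(4.125) = -80.20703125, h(4.5) = -112.
Sum = Δs · [h(1.875) + h(2.25) + h(2.625) + ...].
Sum = -114.0234375.

-114.0234375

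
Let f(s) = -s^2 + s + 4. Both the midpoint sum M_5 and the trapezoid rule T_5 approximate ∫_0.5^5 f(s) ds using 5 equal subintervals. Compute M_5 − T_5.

0.91125

M_5 = -10.94625.
T_5 = -11.8575.
M_5 − T_5 = 0.91125.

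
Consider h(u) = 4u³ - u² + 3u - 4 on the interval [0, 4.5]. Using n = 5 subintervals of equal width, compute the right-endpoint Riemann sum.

568.845

Δu = (4.5 − 0)/5 = 0.9.
Right endpoints: 0.9, 1.8, 2.7, 3.6, 4.5.
h(0.9) = 0.806, h(1.8) = 21.488, h(2.7) = 75.542, h(3.6) = 180.464, h(4.5) = 353.75.
Sum = Δu · [h(0.9) + h(1.8) + h(2.7) + h(3.6) + h(4.5)].
Sum = 568.845.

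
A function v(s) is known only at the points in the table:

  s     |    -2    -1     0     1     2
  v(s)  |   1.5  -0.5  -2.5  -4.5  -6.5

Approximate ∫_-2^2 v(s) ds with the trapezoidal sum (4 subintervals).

Δs = 1.
T_4 = (1/2)·[1.5 + 2·(-0.5) + 2·(-2.5) + 2·(-4.5) + (-6.5)] = -10.

-10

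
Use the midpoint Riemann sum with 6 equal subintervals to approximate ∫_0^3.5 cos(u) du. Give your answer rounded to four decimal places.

Δu = (3.5 − 0)/6 = 7/12.
Midpoints: 7/24, 0.875, 35/24, 49/24, 2.625, 77/24.
f(7/24) ≈ 0.9578, f(0.875) ≈ 0.6410, f(35/24) ≈ 0.1122, f(49/24) ≈ -0.4537, f(2.625) ≈ -0.8695, f(77/24) ≈ -0.9978.
Sum = Δu · [f(7/24) + f(0.875) + f(35/24) + ...].
Sum ≈ -0.3558.

-0.3558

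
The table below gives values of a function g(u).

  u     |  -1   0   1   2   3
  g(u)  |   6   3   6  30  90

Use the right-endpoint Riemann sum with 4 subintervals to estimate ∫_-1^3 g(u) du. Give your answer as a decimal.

Δu = 1.
Sum = 1·[3 + 6 + 30 + 90] = 129.

129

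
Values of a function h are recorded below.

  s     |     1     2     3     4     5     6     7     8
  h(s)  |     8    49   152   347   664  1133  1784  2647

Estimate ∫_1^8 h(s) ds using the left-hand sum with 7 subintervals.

Δs = 1.
Sum = 1·[8 + 49 + 152 + 347 + 664 + 1133 + 1784] = 4137.

4137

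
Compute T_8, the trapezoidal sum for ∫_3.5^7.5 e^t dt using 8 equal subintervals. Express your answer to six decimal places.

1811.751445

Δt = (7.5 − 3.5)/8 = 0.5.
f(3.5) ≈ 33.115452, f(4) ≈ 54.598150, f(4.5) ≈ 90.017131, f(5) ≈ 148.413159, f(5.5) ≈ 244.691932, f(6) ≈ 403.428793, f(6.5) ≈ 665.141633, f(7) ≈ 1096.633158, f(7.5) ≈ 1808.042414.
T_8 = (Δt/2)·[f(t_0) + 2f(t_1) + ... + 2f(t_{7}) + f(t_8)].
Sum ≈ 1811.751445.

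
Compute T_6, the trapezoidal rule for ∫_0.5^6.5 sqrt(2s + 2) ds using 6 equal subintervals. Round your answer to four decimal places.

17.6065

Δs = (6.5 − 0.5)/6 = 1.
f(0.5) ≈ 1.7321, f(1.5) ≈ 2.2361, f(2.5) ≈ 2.6458, f(3.5) ≈ 3.0000, f(4.5) ≈ 3.3166, f(5.5) ≈ 3.6056, f(6.5) ≈ 3.8730.
T_6 = (Δs/2)·[f(s_0) + 2f(s_1) + ... + 2f(s_{5}) + f(s_6)].
Sum ≈ 17.6065.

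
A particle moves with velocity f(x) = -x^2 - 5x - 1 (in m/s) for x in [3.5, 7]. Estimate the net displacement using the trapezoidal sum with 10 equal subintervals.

-195.488125

Δx = (7 − 3.5)/10 = 0.35.
f(3.5) = -30.75, f(3.85) = -35.0725, f(4.2) = -39.64, f(4.55) = -44.4525, f(4.9) = -49.51, f(5.25) = -54.8125, f(5.6) = -60.36, f(5.95) = -66.1525, f(6.3) = -72.19, f(6.65) = -78.4725, f(7) = -85.
T_10 = (Δx/2)·[f(x_0) + 2f(x_1) + ... + 2f(x_{9}) + f(x_10)].
Sum = -195.488125.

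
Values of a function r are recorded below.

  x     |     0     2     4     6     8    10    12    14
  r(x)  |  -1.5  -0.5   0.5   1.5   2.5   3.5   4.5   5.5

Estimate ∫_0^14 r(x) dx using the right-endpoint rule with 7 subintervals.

35

Δx = 2.
Sum = 2·[(-0.5) + 0.5 + 1.5 + 2.5 + 3.5 + 4.5 + 5.5] = 35.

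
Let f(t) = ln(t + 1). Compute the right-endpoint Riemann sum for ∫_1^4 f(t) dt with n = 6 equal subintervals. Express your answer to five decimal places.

Δt = (4 − 1)/6 = 0.5.
Right endpoints: 1.5, 2, 2.5, 3, 3.5, 4.
f(1.5) ≈ 0.91629, f(2) ≈ 1.09861, f(2.5) ≈ 1.25276, f(3) ≈ 1.38629, f(3.5) ≈ 1.50408, f(4) ≈ 1.60944.
Sum = Δt · [f(1.5) + f(2) + f(2.5) + ...].
Sum ≈ 3.88374.

3.88374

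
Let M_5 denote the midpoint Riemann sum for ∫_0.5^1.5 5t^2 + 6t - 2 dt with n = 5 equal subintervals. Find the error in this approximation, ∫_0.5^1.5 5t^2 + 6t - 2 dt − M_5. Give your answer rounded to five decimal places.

Exact integral: ∫_0.5^1.5 f(t) dt ≈ 9.4166667.
M_5 = 9.4.
Error ≈ 9.4166667 − 9.4 ≈ 0.01667.

0.01667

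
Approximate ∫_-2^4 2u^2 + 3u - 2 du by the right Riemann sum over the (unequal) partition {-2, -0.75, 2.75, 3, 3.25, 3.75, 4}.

Subinterval widths: 1.25, 3.5, 0.25, 0.25, 0.5, 0.25.
Right endpoints: -0.75, 2.75, 3, 3.25, 3.75, 4.
f(-0.75) = -3.125, f(2.75) = 21.375, f(3) = 25, f(3.25) = 28.875, f(3.75) = 37.375, f(4) = 42.
Sum = Σ Δu_i · f(u_i).
Sum = 113.5625.

113.5625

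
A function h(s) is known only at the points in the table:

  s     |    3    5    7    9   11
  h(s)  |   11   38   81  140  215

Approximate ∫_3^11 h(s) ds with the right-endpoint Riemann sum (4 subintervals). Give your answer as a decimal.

948

Δs = 2.
Sum = 2·[38 + 81 + 140 + 215] = 948.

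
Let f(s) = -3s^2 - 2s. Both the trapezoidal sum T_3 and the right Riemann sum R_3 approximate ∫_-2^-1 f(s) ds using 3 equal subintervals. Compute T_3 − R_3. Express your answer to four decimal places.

-1.1667

T_3 ≈ -4.055556.
R_3 ≈ -2.888889.
T_3 − R_3 ≈ -1.1667.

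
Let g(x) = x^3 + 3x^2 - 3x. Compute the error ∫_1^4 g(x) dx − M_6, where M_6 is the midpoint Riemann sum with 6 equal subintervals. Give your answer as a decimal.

Exact integral: ∫_1^4 g(x) dx = 104.25.
M_6 = 103.59375.
Error = 104.25 − 103.59375 = 0.65625.

0.65625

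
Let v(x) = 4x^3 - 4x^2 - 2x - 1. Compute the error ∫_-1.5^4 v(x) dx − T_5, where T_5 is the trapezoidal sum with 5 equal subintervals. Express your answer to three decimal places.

Exact integral: ∫_-1.5^4 v(x) dx ≈ 141.85417.
T_5 = 154.055.
Error ≈ 141.85417 − 154.055 ≈ -12.201.

-12.201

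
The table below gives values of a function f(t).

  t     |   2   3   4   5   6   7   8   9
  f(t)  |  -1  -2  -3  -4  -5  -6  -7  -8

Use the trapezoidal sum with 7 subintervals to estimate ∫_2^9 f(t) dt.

-31.5

Δt = 1.
T_7 = (1/2)·[(-1) + 2·(-2) + 2·(-3) + 2·(-4) + 2·(-5) + 2·(-6) + 2·(-7) + (-8)] = -31.5.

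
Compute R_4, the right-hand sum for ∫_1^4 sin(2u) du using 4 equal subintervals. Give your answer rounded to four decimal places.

Δu = (4 − 1)/4 = 0.75.
Right endpoints: 1.75, 2.5, 3.25, 4.
f(1.75) ≈ -0.3508, f(2.5) ≈ -0.9589, f(3.25) ≈ 0.2151, f(4) ≈ 0.9894.
Sum = Δu · [f(1.75) + f(2.5) + f(3.25) + f(4)].
Sum ≈ -0.0789.

-0.0789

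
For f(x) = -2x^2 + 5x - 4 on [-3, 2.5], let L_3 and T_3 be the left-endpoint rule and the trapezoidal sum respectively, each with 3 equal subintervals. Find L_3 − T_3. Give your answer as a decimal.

L_3 ≈ -93.7037037.
T_3 ≈ -63.4537037.
L_3 − T_3 = -30.25.

-30.25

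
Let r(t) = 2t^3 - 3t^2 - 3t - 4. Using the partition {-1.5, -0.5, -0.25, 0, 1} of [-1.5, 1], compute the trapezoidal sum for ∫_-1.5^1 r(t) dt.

-16.0546875

Subinterval widths: 1, 0.25, 0.25, 1.
r(-1.5) = -13, r(-0.5) = -3.5, r(-0.25) = -3.46875, r(0) = -4, r(1) = -8.
On each subinterval the trapezoid contributes (Δt_i/2)·[r(t_{i-1}) + r(t_i)].
Sum = -16.0546875.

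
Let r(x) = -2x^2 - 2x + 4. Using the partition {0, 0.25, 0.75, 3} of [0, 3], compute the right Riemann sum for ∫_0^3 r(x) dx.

Subinterval widths: 0.25, 0.5, 2.25.
Right endpoints: 0.25, 0.75, 3.
r(0.25) = 3.375, r(0.75) = 1.375, r(3) = -20.
Sum = Σ Δx_i · r(x_i).
Sum = -43.46875.

-43.46875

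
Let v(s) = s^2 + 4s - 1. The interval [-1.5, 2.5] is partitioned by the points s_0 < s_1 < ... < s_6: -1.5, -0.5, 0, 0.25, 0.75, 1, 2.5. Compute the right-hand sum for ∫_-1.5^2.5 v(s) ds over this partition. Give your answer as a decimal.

Subinterval widths: 1, 0.5, 0.25, 0.5, 0.25, 1.5.
Right endpoints: -0.5, 0, 0.25, 0.75, 1, 2.5.
v(-0.5) = -2.75, v(0) = -1, v(0.25) = 0.0625, v(0.75) = 2.5625, v(1) = 4, v(2.5) = 15.25.
Sum = Σ Δs_i · v(s_i).
Sum = 21.921875.

21.921875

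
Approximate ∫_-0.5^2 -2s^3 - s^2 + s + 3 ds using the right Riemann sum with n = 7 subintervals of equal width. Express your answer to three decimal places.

Δs = (2 − (-0.5))/7 = 5/14.
Right endpoints: -1/7, 3/14, 4/7, 13/14, 9/7, 23/14, 2.
f(-1/7) = 975/343, f(3/14) = 1080/343, f(4/7) = 985/343, f(13/14) = 1005/686, f(9/7) = -555/343, f(23/14) = -2375/343, f(2) = -15.
Sum = Δs · [f(-1/7) + f(3/14) + f(4/7) + ...].
Sum ≈ -4.719.

-4.719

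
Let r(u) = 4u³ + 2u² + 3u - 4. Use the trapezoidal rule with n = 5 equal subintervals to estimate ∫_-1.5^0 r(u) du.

Δu = (0 − (-1.5))/5 = 0.3.
r(-1.5) = -17.5, r(-1.2) = -11.632, r(-0.9) = -7.996, r(-0.6) = -5.944, r(-0.3) = -4.828, r(0) = -4.
T_5 = (Δu/2)·[r(u_0) + 2r(u_1) + ... + 2r(u_{4}) + r(u_5)].
Sum = -12.345.

-12.345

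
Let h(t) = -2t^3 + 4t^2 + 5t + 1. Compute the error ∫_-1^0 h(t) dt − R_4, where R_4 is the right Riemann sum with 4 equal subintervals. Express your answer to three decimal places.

0.052

Exact integral: ∫_-1^0 h(t) dt ≈ 0.33333.
R_4 = 0.28125.
Error ≈ 0.33333 − 0.28125 ≈ 0.052.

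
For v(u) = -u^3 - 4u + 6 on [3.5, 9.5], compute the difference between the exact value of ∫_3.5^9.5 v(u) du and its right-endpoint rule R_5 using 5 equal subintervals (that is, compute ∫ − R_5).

Exact integral: ∫_3.5^9.5 v(u) du = -2118.75.
R_5 = -2649.93.
Error = -2118.75 − (-2649.93) = 531.18.

531.18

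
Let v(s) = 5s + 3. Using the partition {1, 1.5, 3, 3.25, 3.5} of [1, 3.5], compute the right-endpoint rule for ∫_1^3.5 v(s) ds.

Subinterval widths: 0.5, 1.5, 0.25, 0.25.
Right endpoints: 1.5, 3, 3.25, 3.5.
v(1.5) = 10.5, v(3) = 18, v(3.25) = 19.25, v(3.5) = 20.5.
Sum = Σ Δs_i · v(s_i).
Sum = 42.1875.

42.1875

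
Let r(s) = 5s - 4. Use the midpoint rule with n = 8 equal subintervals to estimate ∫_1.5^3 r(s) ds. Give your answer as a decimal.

10.875

Δs = (3 − 1.5)/8 = 0.1875.
Midpoints: 1.59375, 1.78125, 1.96875, 2.15625, 2.34375, 2.53125, 2.71875, 2.90625.
r(1.59375) = 3.96875, r(1.78125) = 4.90625, r(1.96875) = 5.84375, r(2.15625) = 6.78125, r(2.34375) = 7.71875, r(2.53125) = 8.65625, r(2.71875) = 9.59375, r(2.90625) = 10.53125.
Sum = Δs · [r(1.59375) + r(1.78125) + r(1.96875) + ...].
Sum = 10.875.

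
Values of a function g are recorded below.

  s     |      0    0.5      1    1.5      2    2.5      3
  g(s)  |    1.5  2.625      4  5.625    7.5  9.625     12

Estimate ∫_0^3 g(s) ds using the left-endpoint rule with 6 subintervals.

Δs = 0.5.
Sum = 0.5·[1.5 + 2.625 + 4 + 5.625 + 7.5 + 9.625] = 15.4375.

15.4375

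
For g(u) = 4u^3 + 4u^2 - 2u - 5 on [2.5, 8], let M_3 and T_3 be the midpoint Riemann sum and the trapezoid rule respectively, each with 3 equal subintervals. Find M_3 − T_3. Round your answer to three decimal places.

M_3 ≈ 4530.30671.
T_3 ≈ 4839.94907.
M_3 − T_3 ≈ -309.642.

-309.642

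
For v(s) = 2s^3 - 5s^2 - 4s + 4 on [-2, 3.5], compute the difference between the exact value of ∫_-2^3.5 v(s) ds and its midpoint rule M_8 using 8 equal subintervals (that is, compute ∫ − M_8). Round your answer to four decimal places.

-0.1083

Exact integral: ∫_-2^3.5 v(s) ds ≈ -12.260417.
M_8 ≈ -12.152100.
Error ≈ -12.260417 − (-12.152100) ≈ -0.1083.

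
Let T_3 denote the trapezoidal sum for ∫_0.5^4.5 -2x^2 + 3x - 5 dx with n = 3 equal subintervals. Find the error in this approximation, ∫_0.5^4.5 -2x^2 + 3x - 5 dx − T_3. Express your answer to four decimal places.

2.3704

Exact integral: ∫_0.5^4.5 f(x) dx ≈ -50.666667.
T_3 ≈ -53.037037.
Error ≈ -50.666667 − (-53.037037) ≈ 2.3704.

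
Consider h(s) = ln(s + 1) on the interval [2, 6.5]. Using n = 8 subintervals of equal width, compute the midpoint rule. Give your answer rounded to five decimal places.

7.31856

Δs = (6.5 − 2)/8 = 0.5625.
Midpoints: 2.28125, 2.84375, 3.40625, 3.96875, 4.53125, 5.09375, 5.65625, 6.21875.
h(2.28125) ≈ 1.18822, h(2.84375) ≈ 1.34645, h(3.40625) ≈ 1.48302, h(3.96875) ≈ 1.60317, h(4.53125) ≈ 1.71041, h(5.09375) ≈ 1.80726, h(5.65625) ≈ 1.89556, h(6.21875) ≈ 1.97668.
Sum = Δs · [h(2.28125) + h(2.84375) + h(3.40625) + ...].
Sum ≈ 7.31856.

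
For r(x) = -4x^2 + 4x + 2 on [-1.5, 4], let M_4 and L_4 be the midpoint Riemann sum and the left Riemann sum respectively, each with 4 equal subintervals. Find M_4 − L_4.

M_4 = -47.8671875.
L_4 = -35.578125.
M_4 − L_4 = -12.2890625.

-12.2890625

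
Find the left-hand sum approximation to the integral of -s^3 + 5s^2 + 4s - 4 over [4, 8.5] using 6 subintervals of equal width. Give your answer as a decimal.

-141.36328125

Δs = (8.5 − 4)/6 = 0.75.
Left endpoints: 4, 4.75, 5.5, 6.25, 7, 7.75.
f(4) = 28, f(4.75) = 20.640625, f(5.5) = 2.875, f(6.25) = -27.828125, f(7) = -74, f(7.75) = -138.171875.
Sum = Δs · [f(4) + f(4.75) + f(5.5) + ...].
Sum = -141.36328125.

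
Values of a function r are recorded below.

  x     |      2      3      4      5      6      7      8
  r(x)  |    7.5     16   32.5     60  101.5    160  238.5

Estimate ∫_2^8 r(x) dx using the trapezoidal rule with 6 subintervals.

493

Δx = 1.
T_6 = (1/2)·[7.5 + 2·16 + 2·32.5 + 2·60 + 2·101.5 + 2·160 + 238.5] = 493.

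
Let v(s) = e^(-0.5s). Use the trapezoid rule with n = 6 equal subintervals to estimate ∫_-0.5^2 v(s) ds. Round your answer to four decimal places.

1.8389

Δs = (2 − (-0.5))/6 = 5/12.
v(-0.5) ≈ 1.2840, v(-1/12) ≈ 1.0425, v(1/3) ≈ 0.8465, v(0.75) ≈ 0.6873, v(7/6) ≈ 0.5580, v(19/12) ≈ 0.4531, v(2) ≈ 0.3679.
T_6 = (Δs/2)·[v(s_0) + 2v(s_1) + ... + 2v(s_{5}) + v(s_6)].
Sum ≈ 1.8389.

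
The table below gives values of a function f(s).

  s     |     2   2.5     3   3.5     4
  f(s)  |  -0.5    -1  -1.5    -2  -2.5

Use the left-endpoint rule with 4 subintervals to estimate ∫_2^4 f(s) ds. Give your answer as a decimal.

Δs = 0.5.
Sum = 0.5·[(-0.5) + (-1) + (-1.5) + (-2)] = -2.5.

-2.5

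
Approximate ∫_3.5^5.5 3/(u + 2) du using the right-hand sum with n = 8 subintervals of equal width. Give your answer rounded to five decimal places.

Δu = (5.5 − 3.5)/8 = 0.25.
Right endpoints: 3.75, 4, 4.25, 4.5, 4.75, 5, 5.25, 5.5.
f(3.75) = 12/23, f(4) = 0.5, f(4.25) = 0.48, f(4.5) = 6/13, f(4.75) = 4/9, f(5) = 3/7, f(5.25) = 12/29, f(5.5) = 0.4.
Sum = Δu · [f(3.75) + f(4) + f(4.25) + ...].
Sum ≈ 0.91252.

0.91252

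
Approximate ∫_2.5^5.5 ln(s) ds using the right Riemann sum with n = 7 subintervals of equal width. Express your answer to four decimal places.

Δs = (5.5 − 2.5)/7 = 3/7.
Right endpoints: 41/14, 47/14, 53/14, 59/14, 65/14, 71/14, 5.5.
f(41/14) ≈ 1.0745, f(47/14) ≈ 1.2111, f(53/14) ≈ 1.3312, f(59/14) ≈ 1.4385, f(65/14) ≈ 1.5353, f(71/14) ≈ 1.6236, f(5.5) ≈ 1.7047.
Sum = Δs · [f(41/14) + f(47/14) + f(53/14) + ...].
Sum ≈ 4.2510.

4.2510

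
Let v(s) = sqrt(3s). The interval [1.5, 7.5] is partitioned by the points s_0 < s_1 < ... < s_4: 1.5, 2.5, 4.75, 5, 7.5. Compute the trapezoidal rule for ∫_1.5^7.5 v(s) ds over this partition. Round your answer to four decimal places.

21.4842

Subinterval widths: 1, 2.25, 0.25, 2.5.
v(1.5) ≈ 2.1213, v(2.5) ≈ 2.7386, v(4.75) ≈ 3.7749, v(5) ≈ 3.8730, v(7.5) ≈ 4.7434.
On each subinterval the trapezoid contributes (Δs_i/2)·[v(s_{i-1}) + v(s_i)].
Sum ≈ 21.4842.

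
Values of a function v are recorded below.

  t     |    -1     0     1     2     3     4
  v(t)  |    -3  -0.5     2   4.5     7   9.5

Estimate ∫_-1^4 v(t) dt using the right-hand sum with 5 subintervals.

22.5

Δt = 1.
Sum = 1·[(-0.5) + 2 + 4.5 + 7 + 9.5] = 22.5.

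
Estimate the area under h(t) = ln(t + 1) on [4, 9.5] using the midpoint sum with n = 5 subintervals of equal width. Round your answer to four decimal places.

11.1475

Δt = (9.5 − 4)/5 = 1.1.
Midpoints: 4.55, 5.65, 6.75, 7.85, 8.95.
h(4.55) ≈ 1.7138, h(5.65) ≈ 1.8946, h(6.75) ≈ 2.0477, h(7.85) ≈ 2.1804, h(8.95) ≈ 2.2976.
Sum = Δt · [h(4.55) + h(5.65) + h(6.75) + h(7.85) + h(8.95)].
Sum ≈ 11.1475.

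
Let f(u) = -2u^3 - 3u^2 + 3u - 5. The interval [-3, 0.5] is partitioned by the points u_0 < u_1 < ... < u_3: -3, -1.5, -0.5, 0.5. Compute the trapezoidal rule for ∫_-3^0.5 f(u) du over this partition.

Subinterval widths: 1.5, 1, 1.
f(-3) = 13, f(-1.5) = -9.5, f(-0.5) = -7, f(0.5) = -4.5.
On each subinterval the trapezoid contributes (Δu_i/2)·[f(u_{i-1}) + f(u_i)].
Sum = -11.375.

-11.375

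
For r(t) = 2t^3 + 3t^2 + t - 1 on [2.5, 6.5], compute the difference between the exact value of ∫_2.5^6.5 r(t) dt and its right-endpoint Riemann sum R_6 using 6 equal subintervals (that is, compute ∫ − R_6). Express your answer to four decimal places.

Exact integral: ∫_2.5^6.5 r(t) dt = 1146.
R_6 ≈ 1364.888889.
Error ≈ 1146 − 1364.888889 ≈ -218.8889.

-218.8889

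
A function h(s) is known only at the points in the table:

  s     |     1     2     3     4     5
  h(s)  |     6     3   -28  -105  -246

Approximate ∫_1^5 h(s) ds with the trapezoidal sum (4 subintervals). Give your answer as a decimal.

Δs = 1.
T_4 = (1/2)·[6 + 2·3 + 2·(-28) + 2·(-105) + (-246)] = -250.

-250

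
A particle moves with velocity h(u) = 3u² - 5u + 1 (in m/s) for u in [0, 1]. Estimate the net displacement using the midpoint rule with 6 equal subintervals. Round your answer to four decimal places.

-0.5069

Δu = (1 − 0)/6 = 1/6.
Midpoints: 1/12, 0.25, 5/12, 7/12, 0.75, 11/12.
h(1/12) = 29/48, h(0.25) = -0.0625, h(5/12) = -0.5625, h(7/12) = -43/48, h(0.75) = -1.0625, h(11/12) = -1.0625.
Sum = Δu · [h(1/12) + h(0.25) + h(5/12) + ...].
Sum ≈ -0.5069.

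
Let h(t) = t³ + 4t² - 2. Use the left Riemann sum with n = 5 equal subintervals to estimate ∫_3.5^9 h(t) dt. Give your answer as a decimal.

Δt = (9 − 3.5)/5 = 1.1.
Left endpoints: 3.5, 4.6, 5.7, 6.8, 7.9.
h(3.5) = 89.875, h(4.6) = 179.976, h(5.7) = 313.153, h(6.8) = 497.392, h(7.9) = 740.679.
Sum = Δt · [h(3.5) + h(4.6) + h(5.7) + h(6.8) + h(7.9)].
Sum = 2003.1825.

2003.1825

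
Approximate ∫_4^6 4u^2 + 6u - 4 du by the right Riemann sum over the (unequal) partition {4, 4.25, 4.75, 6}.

300.8125

Subinterval widths: 0.25, 0.5, 1.25.
Right endpoints: 4.25, 4.75, 6.
f(4.25) = 93.75, f(4.75) = 114.75, f(6) = 176.
Sum = Σ Δu_i · f(u_i).
Sum = 300.8125.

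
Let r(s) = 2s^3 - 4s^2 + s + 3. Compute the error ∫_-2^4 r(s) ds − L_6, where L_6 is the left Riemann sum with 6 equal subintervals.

Exact integral: ∫_-2^4 r(s) ds = 48.
L_6 = -1.
Error = 48 − (-1) = 49.

49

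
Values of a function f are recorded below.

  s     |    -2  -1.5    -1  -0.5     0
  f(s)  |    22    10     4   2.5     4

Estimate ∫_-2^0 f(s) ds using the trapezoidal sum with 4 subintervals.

14.75

Δs = 0.5.
T_4 = (0.5/2)·[22 + 2·10 + 2·4 + 2·2.5 + 4] = 14.75.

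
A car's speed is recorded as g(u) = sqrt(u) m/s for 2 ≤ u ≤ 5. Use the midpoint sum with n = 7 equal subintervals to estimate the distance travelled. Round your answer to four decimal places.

Δu = (5 − 2)/7 = 3/7.
Midpoints: 31/14, 37/14, 43/14, 3.5, 55/14, 61/14, 67/14.
g(31/14) ≈ 1.4880, g(37/14) ≈ 1.6257, g(43/14) ≈ 1.7525, g(3.5) ≈ 1.8708, g(55/14) ≈ 1.9821, g(61/14) ≈ 2.0874, g(67/14) ≈ 2.1876.
Sum = Δu · [g(31/14) + g(37/14) + g(43/14) + ...].
Sum ≈ 5.5689.

5.5689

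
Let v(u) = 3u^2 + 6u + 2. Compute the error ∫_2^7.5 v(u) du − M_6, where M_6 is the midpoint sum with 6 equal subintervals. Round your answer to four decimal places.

1.1554

Exact integral: ∫_2^7.5 v(u) du = 581.625.
M_6 ≈ 580.469618.
Error ≈ 581.625 − 580.469618 ≈ 1.1554.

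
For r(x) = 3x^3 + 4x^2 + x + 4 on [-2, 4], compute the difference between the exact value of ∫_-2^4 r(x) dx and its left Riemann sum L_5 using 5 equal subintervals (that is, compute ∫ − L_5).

Exact integral: ∫_-2^4 r(x) dx = 306.
L_5 = 162.72.
Error = 306 − 162.72 = 143.28.

143.28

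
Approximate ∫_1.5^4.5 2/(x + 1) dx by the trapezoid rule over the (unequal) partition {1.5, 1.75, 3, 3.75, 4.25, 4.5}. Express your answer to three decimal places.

Subinterval widths: 0.25, 1.25, 0.75, 0.5, 0.25.
f(1.5) = 0.8, f(1.75) = 8/11, f(3) = 0.5, f(3.75) = 8/19, f(4.25) = 8/21, f(4.5) = 4/11.
On each subinterval the trapezoid contributes (Δx_i/2)·[f(x_{i-1}) + f(x_i)].
Sum ≈ 1.597.

1.597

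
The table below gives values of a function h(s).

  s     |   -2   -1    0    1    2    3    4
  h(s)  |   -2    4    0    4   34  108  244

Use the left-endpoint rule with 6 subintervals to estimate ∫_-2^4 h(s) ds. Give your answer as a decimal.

148

Δs = 1.
Sum = 1·[(-2) + 4 + 0 + 4 + 34 + 108] = 148.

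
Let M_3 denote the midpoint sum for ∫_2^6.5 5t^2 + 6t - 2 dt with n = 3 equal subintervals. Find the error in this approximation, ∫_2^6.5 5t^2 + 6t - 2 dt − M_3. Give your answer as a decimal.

4.21875

Exact integral: ∫_2^6.5 f(t) dt = 550.125.
M_3 = 545.90625.
Error = 550.125 − 545.90625 = 4.21875.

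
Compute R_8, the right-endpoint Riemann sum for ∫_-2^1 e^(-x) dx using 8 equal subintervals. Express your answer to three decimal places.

5.787

Δx = (1 − (-2))/8 = 0.375.
Right endpoints: -1.625, -1.25, -0.875, -0.5, -0.125, 0.25, 0.625, 1.
f(-1.625) ≈ 5.078, f(-1.25) ≈ 3.490, f(-0.875) ≈ 2.399, f(-0.5) ≈ 1.649, f(-0.125) ≈ 1.133, f(0.25) ≈ 0.779, f(0.625) ≈ 0.535, f(1) ≈ 0.368.
Sum = Δx · [f(-1.625) + f(-1.25) + f(-0.875) + ...].
Sum ≈ 5.787.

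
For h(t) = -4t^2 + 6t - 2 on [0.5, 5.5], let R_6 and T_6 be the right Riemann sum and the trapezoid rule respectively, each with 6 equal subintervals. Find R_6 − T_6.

-37.5

R_6 ≈ -181.48148.
T_6 ≈ -143.98148.
R_6 − T_6 = -37.5.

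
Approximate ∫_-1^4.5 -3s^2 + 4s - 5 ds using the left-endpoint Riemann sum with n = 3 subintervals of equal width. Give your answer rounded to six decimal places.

-57.597222

Δs = (4.5 − (-1))/3 = 11/6.
Left endpoints: -1, 5/6, 8/3.
f(-1) = -12, f(5/6) = -3.75, f(8/3) = -47/3.
Sum = Δs · [f(-1) + f(5/6) + f(8/3)].
Sum ≈ -57.597222.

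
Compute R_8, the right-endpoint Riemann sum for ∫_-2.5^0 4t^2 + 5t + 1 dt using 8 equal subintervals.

Δt = (0 − (-2.5))/8 = 0.3125.
Right endpoints: -2.1875, -1.875, -1.5625, -1.25, -0.9375, -0.625, -0.3125, 0.
f(-2.1875) = 9.203125, f(-1.875) = 5.6875, f(-1.5625) = 2.953125, f(-1.25) = 1, f(-0.9375) = -0.171875, f(-0.625) = -0.5625, f(-0.3125) = -0.171875, f(0) = 1.
Sum = Δt · [f(-2.1875) + f(-1.875) + f(-1.5625) + ...].
Sum = 5.91796875.

5.91796875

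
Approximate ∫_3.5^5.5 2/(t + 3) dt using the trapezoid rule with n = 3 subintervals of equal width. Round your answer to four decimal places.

0.5373

Δt = (5.5 − 3.5)/3 = 2/3.
f(3.5) = 4/13, f(25/6) = 12/43, f(29/6) = 12/47, f(5.5) = 4/17.
T_3 = (Δt/2)·[f(t_0) + 2f(t_1) + 2f(t_2) + f(t_3)].
Sum ≈ 0.5373.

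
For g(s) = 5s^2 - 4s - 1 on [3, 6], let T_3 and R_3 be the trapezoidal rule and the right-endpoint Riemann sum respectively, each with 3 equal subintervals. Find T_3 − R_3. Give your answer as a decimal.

-61.5

T_3 = 260.5.
R_3 = 322.
T_3 − R_3 = -61.5.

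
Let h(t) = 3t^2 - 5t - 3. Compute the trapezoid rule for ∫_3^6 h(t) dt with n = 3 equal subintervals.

114

Δt = (6 − 3)/3 = 1.
h(3) = 9, h(4) = 25, h(5) = 47, h(6) = 75.
T_3 = (Δt/2)·[h(t_0) + 2h(t_1) + 2h(t_2) + h(t_3)].
Sum = 114.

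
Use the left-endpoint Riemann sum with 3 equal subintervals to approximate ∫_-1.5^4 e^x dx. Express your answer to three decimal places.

Δx = (4 − (-1.5))/3 = 11/6.
Left endpoints: -1.5, 1/3, 13/6.
f(-1.5) ≈ 0.223, f(1/3) ≈ 1.396, f(13/6) ≈ 8.729.
Sum = Δx · [f(-1.5) + f(1/3) + f(13/6)].
Sum ≈ 18.971.

18.971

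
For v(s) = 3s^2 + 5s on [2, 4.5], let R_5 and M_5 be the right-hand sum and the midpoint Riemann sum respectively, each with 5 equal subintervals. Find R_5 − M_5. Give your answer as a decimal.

15.78125

R_5 = 139.375.
M_5 = 123.59375.
R_5 − M_5 = 15.78125.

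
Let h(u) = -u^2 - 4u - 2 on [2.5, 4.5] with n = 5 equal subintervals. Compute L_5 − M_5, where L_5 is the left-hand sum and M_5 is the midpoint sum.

4.32

L_5 = -52.82.
M_5 = -57.14.
L_5 − M_5 = 4.32.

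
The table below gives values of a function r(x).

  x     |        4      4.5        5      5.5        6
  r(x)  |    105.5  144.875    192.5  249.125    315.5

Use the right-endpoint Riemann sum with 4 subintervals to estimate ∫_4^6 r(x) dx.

451

Δx = 0.5.
Sum = 0.5·[144.875 + 192.5 + 249.125 + 315.5] = 451.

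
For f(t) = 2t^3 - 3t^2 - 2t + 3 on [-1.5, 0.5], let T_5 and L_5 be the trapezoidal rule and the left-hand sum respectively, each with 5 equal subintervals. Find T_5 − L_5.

1.8

T_5 = 1.68.
L_5 = -0.12.
T_5 − L_5 = 1.8.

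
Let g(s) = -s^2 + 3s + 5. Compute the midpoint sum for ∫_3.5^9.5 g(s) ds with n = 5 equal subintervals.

-123.78

Δs = (9.5 − 3.5)/5 = 1.2.
Midpoints: 4.1, 5.3, 6.5, 7.7, 8.9.
g(4.1) = 0.49, g(5.3) = -7.19, g(6.5) = -17.75, g(7.7) = -31.19, g(8.9) = -47.51.
Sum = Δs · [g(4.1) + g(5.3) + g(6.5) + g(7.7) + g(8.9)].
Sum = -123.78.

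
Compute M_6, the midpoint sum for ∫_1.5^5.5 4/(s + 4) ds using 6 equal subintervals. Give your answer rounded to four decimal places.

2.1846

Δs = (5.5 − 1.5)/6 = 2/3.
Midpoints: 11/6, 2.5, 19/6, 23/6, 4.5, 31/6.
f(11/6) = 24/35, f(2.5) = 8/13, f(19/6) = 24/43, f(23/6) = 24/47, f(4.5) = 8/17, f(31/6) = 24/55.
Sum = Δs · [f(11/6) + f(2.5) + f(19/6) + ...].
Sum ≈ 2.1846.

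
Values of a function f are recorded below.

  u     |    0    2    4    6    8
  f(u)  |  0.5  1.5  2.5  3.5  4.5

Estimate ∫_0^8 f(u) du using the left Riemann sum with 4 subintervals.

16

Δu = 2.
Sum = 2·[0.5 + 1.5 + 2.5 + 3.5] = 16.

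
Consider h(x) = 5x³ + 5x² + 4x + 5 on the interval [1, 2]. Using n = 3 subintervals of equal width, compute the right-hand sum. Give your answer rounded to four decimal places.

Δx = (2 − 1)/3 = 1/3.
Right endpoints: 4/3, 5/3, 2.
h(4/3) = 839/27, h(5/3) = 1315/27, h(2) = 73.
Sum = Δx · [h(4/3) + h(5/3) + h(2)].
Sum ≈ 50.9259.

50.9259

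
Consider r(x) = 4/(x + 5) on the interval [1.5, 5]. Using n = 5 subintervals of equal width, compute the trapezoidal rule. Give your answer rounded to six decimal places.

1.725361

Δx = (5 − 1.5)/5 = 0.7.
r(1.5) = 8/13, r(2.2) = 5/9, r(2.9) = 40/79, r(3.6) = 20/43, r(4.3) = 40/93, r(5) = 0.4.
T_5 = (Δx/2)·[r(x_0) + 2r(x_1) + ... + 2r(x_{4}) + r(x_5)].
Sum ≈ 1.725361.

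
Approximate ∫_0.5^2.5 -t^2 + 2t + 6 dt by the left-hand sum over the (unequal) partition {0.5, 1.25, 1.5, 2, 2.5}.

Subinterval widths: 0.75, 0.25, 0.5, 0.5.
Left endpoints: 0.5, 1.25, 1.5, 2.
f(0.5) = 6.75, f(1.25) = 6.9375, f(1.5) = 6.75, f(2) = 6.
Sum = Σ Δt_i · f(t_i).
Sum = 13.171875.

13.171875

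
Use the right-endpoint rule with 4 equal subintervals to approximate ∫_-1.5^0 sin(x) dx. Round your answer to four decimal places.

Δx = (0 − (-1.5))/4 = 0.375.
Right endpoints: -1.125, -0.75, -0.375, 0.
f(-1.125) ≈ -0.9023, f(-0.75) ≈ -0.6816, f(-0.375) ≈ -0.3663, f(0) ≈ 0.0000.
Sum = Δx · [f(-1.125) + f(-0.75) + f(-0.375) + f(0)].
Sum ≈ -0.7313.

-0.7313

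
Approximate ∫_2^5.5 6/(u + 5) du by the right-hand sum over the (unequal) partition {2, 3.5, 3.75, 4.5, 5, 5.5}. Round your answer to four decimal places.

Subinterval widths: 1.5, 0.25, 0.75, 0.5, 0.5.
Right endpoints: 3.5, 3.75, 4.5, 5, 5.5.
f(3.5) = 12/17, f(3.75) = 24/35, f(4.5) = 12/19, f(5) = 0.6, f(5.5) = 4/7.
Sum = Σ Δu_i · f(u_i).
Sum ≈ 2.2897.

2.2897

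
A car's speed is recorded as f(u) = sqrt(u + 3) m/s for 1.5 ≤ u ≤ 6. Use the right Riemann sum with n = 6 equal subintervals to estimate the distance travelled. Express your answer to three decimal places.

11.962

Δu = (6 − 1.5)/6 = 0.75.
Right endpoints: 2.25, 3, 3.75, 4.5, 5.25, 6.
f(2.25) ≈ 2.291, f(3) ≈ 2.449, f(3.75) ≈ 2.598, f(4.5) ≈ 2.739, f(5.25) ≈ 2.872, f(6) ≈ 3.000.
Sum = Δu · [f(2.25) + f(3) + f(3.75) + ...].
Sum ≈ 11.962.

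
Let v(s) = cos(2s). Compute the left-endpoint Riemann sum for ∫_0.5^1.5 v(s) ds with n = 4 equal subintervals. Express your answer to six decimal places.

-0.151563

Δs = (1.5 − 0.5)/4 = 0.25.
Left endpoints: 0.5, 0.75, 1, 1.25.
v(0.5) ≈ 0.540302, v(0.75) ≈ 0.070737, v(1) ≈ -0.416147, v(1.25) ≈ -0.801144.
Sum = Δs · [v(0.5) + v(0.75) + v(1) + v(1.25)].
Sum ≈ -0.151563.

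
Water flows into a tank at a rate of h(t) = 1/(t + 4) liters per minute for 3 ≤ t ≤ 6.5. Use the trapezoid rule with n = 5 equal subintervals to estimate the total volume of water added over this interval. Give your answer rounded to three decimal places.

0.406

Δt = (6.5 − 3)/5 = 0.7.
h(3) = 1/7, h(3.7) = 10/77, h(4.4) = 5/42, h(5.1) = 10/91, h(5.8) = 5/49, h(6.5) = 2/21.
T_5 = (Δt/2)·[h(t_0) + 2h(t_1) + ... + 2h(t_{4}) + h(t_5)].
Sum ≈ 0.406.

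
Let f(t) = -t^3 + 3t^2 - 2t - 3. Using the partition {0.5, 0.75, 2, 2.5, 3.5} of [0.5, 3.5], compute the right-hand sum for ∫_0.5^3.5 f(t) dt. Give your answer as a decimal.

-23.12109375

Subinterval widths: 0.25, 1.25, 0.5, 1.
Right endpoints: 0.75, 2, 2.5, 3.5.
f(0.75) = -3.234375, f(2) = -3, f(2.5) = -4.875, f(3.5) = -16.125.
Sum = Σ Δt_i · f(t_i).
Sum = -23.12109375.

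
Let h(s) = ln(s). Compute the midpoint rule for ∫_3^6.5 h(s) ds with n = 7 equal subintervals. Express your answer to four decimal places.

Δs = (6.5 − 3)/7 = 0.5.
Midpoints: 3.25, 3.75, 4.25, 4.75, 5.25, 5.75, 6.25.
h(3.25) ≈ 1.1787, h(3.75) ≈ 1.3218, h(4.25) ≈ 1.4469, h(4.75) ≈ 1.5581, h(5.25) ≈ 1.6582, h(5.75) ≈ 1.7492, h(6.25) ≈ 1.8326.
Sum = Δs · [h(3.25) + h(3.75) + h(4.25) + ...].
Sum ≈ 5.3727.

5.3727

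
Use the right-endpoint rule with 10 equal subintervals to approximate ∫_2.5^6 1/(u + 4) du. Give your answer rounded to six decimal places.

0.421499

Δu = (6 − 2.5)/10 = 0.35.
Right endpoints: 2.85, 3.2, 3.55, 3.9, 4.25, 4.6, 4.95, 5.3, 5.65, 6.
f(2.85) = 20/137, f(3.2) = 5/36, f(3.55) = 20/151, f(3.9) = 10/79, f(4.25) = 4/33, f(4.6) = 5/43, f(4.95) = 20/179, f(5.3) = 10/93, f(5.65) = 20/193, f(6) = 0.1.
Sum = Δu · [f(2.85) + f(3.2) + f(3.55) + ...].
Sum ≈ 0.421499.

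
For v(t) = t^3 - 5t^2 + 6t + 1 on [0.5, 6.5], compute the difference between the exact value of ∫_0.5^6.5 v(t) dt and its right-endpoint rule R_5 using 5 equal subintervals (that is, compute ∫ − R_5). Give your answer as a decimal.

-68.22

Exact integral: ∫_0.5^6.5 v(t) dt = 120.75.
R_5 = 188.97.
Error = 120.75 − 188.97 = -68.22.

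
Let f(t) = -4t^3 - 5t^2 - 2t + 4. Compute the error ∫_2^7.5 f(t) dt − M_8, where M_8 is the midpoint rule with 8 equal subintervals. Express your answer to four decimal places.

-13.4313

Exact integral: ∫_2^7.5 f(t) dt ≈ -3868.104167.
M_8 ≈ -3854.672852.
Error ≈ -3868.104167 − (-3854.672852) ≈ -13.4313.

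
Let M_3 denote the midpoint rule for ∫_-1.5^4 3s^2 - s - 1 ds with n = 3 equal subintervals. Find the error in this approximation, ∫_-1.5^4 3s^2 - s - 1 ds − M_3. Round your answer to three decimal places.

Exact integral: ∫_-1.5^4 f(s) ds = 55.
M_3 ≈ 50.37847.
Error ≈ 55 − 50.37847 ≈ 4.622.

4.622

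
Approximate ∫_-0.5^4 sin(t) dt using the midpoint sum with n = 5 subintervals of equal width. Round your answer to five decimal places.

Δt = (4 − (-0.5))/5 = 0.9.
Midpoints: -0.05, 0.85, 1.75, 2.65, 3.55.
f(-0.05) ≈ -0.04998, f(0.85) ≈ 0.75128, f(1.75) ≈ 0.98399, f(2.65) ≈ 0.47203, f(3.55) ≈ -0.39715.
Sum = Δt · [f(-0.05) + f(0.85) + f(1.75) + f(2.65) + f(3.55)].
Sum ≈ 1.58415.

1.58415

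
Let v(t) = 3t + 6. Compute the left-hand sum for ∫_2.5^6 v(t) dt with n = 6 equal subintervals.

Δt = (6 − 2.5)/6 = 7/12.
Left endpoints: 2.5, 37/12, 11/3, 4.25, 29/6, 65/12.
v(2.5) = 13.5, v(37/12) = 15.25, v(11/3) = 17, v(4.25) = 18.75, v(29/6) = 20.5, v(65/12) = 22.25.
Sum = Δt · [v(2.5) + v(37/12) + v(11/3) + ...].
Sum = 62.5625.

62.5625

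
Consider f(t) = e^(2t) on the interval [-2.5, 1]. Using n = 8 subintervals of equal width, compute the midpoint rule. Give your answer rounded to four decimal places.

Δt = (1 − (-2.5))/8 = 0.4375.
Midpoints: -2.28125, -1.84375, -1.40625, -0.96875, -0.53125, -0.09375, 0.34375, 0.78125.
f(-2.28125) ≈ 0.0104, f(-1.84375) ≈ 0.0250, f(-1.40625) ≈ 0.0601, f(-0.96875) ≈ 0.1441, f(-0.53125) ≈ 0.3456, f(-0.09375) ≈ 0.8290, f(0.34375) ≈ 1.9887, f(0.78125) ≈ 4.7707.
Sum = Δt · [f(-2.28125) + f(-1.84375) + f(-1.40625) + ...].
Sum ≈ 3.5760.

3.5760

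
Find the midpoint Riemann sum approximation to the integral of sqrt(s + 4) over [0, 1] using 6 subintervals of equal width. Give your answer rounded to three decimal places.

Δs = (1 − 0)/6 = 1/6.
Midpoints: 1/12, 0.25, 5/12, 7/12, 0.75, 11/12.
f(1/12) ≈ 2.021, f(0.25) ≈ 2.062, f(5/12) ≈ 2.102, f(7/12) ≈ 2.141, f(0.75) ≈ 2.179, f(11/12) ≈ 2.217.
Sum = Δs · [f(1/12) + f(0.25) + f(5/12) + ...].
Sum ≈ 2.120.

2.120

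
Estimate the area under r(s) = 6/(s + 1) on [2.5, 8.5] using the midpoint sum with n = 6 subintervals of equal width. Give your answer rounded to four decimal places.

5.9738

Δs = (8.5 − 2.5)/6 = 1.
Midpoints: 3, 4, 5, 6, 7, 8.
r(3) = 1.5, r(4) = 1.2, r(5) = 1, r(6) = 6/7, r(7) = 0.75, r(8) = 2/3.
Sum = Δs · [r(3) + r(4) + r(5) + ...].
Sum ≈ 5.9738.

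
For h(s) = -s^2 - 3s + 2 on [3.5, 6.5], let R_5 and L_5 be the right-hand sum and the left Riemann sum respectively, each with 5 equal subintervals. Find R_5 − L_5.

-23.4

R_5 = -128.13.
L_5 = -104.73.
R_5 − L_5 = -23.4.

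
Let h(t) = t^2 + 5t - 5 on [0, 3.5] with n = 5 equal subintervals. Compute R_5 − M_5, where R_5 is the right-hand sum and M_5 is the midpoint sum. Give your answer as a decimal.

10.84125

R_5 = 38.115.
M_5 = 27.27375.
R_5 − M_5 = 10.84125.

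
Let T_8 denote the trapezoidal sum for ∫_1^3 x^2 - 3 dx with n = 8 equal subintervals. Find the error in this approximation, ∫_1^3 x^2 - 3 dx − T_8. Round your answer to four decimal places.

-0.0208

Exact integral: ∫_1^3 f(x) dx ≈ 2.666667.
T_8 = 2.6875.
Error ≈ 2.666667 − 2.6875 ≈ -0.0208.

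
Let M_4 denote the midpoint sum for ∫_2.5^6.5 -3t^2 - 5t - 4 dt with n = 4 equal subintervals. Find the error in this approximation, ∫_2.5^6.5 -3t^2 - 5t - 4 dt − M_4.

-1

Exact integral: ∫_2.5^6.5 f(t) dt = -365.
M_4 = -364.
Error = -365 − (-364) = -1.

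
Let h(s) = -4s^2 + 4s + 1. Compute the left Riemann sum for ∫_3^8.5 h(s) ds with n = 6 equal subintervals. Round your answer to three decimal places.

Δs = (8.5 − 3)/6 = 11/12.
Left endpoints: 3, 47/12, 29/6, 5.75, 20/3, 91/12.
h(3) = -23, h(47/12) = -1609/36, h(29/6) = -658/9, h(5.75) = -108.25, h(20/3) = -1351/9, h(91/12) = -7153/36.
Sum = Δs · [h(3) + h(47/12) + h(29/6) + ...].
Sum ≈ -548.039.

-548.039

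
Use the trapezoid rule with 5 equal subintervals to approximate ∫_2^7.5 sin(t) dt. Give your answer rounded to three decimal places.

-0.684

Δt = (7.5 − 2)/5 = 1.1.
f(2) ≈ 0.909, f(3.1) ≈ 0.042, f(4.2) ≈ -0.872, f(5.3) ≈ -0.832, f(6.4) ≈ 0.117, f(7.5) ≈ 0.938.
T_5 = (Δt/2)·[f(t_0) + 2f(t_1) + ... + 2f(t_{4}) + f(t_5)].
Sum ≈ -0.684.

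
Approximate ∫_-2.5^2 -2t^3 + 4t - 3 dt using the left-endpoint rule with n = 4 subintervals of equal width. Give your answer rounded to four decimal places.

11.4082

Δt = (2 − (-2.5))/4 = 1.125.
Left endpoints: -2.5, -1.375, -0.25, 0.875.
f(-2.5) = 18.25, f(-1.375) = -3.30078125, f(-0.25) = -3.96875, f(0.875) = -0.83984375.
Sum = Δt · [f(-2.5) + f(-1.375) + f(-0.25) + f(0.875)].
Sum ≈ 11.4082.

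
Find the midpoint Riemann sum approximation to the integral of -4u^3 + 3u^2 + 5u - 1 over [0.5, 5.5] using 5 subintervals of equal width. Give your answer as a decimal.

-665

Δu = (5.5 − 0.5)/5 = 1.
Midpoints: 1, 2, 3, 4, 5.
f(1) = 3, f(2) = -11, f(3) = -67, f(4) = -189, f(5) = -401.
Sum = Δu · [f(1) + f(2) + f(3) + f(4) + f(5)].
Sum = -665.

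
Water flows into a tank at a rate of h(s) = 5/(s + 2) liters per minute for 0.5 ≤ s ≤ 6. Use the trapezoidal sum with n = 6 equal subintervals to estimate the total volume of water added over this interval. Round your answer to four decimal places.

5.8656

Δs = (6 − 0.5)/6 = 11/12.
h(0.5) = 2, h(17/12) = 60/41, h(7/3) = 15/13, h(3.25) = 20/21, h(25/6) = 30/37, h(61/12) = 12/17, h(6) = 0.625.
T_6 = (Δs/2)·[h(s_0) + 2h(s_1) + ... + 2h(s_{5}) + h(s_6)].
Sum ≈ 5.8656.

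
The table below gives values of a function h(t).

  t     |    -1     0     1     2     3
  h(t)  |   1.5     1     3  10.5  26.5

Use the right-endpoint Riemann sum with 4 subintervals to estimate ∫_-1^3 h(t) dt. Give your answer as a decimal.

41

Δt = 1.
Sum = 1·[1 + 3 + 10.5 + 26.5] = 41.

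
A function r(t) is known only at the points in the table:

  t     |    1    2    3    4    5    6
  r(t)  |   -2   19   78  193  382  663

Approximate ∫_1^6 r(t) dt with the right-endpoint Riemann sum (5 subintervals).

1335

Δt = 1.
Sum = 1·[19 + 78 + 193 + 382 + 663] = 1335.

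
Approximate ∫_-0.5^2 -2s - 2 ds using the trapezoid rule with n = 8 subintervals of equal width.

-8.75

Δs = (2 − (-0.5))/8 = 0.3125.
f(-0.5) = -1, f(-0.1875) = -1.625, f(0.125) = -2.25, f(0.4375) = -2.875, f(0.75) = -3.5, f(1.0625) = -4.125, f(1.375) = -4.75, f(1.6875) = -5.375, f(2) = -6.
T_8 = (Δs/2)·[f(s_0) + 2f(s_1) + ... + 2f(s_{7}) + f(s_8)].
Sum = -8.75.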